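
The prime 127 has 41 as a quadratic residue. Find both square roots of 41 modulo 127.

Since 127 ≡ 3 (mod 4), a square root of 41 is 41^((127+1)/4) = 41^32 mod 127.
Repeated squaring: 41^2≡30, 41^4≡11, 41^8≡121, 41^16≡36, 41^32≡26 (mod 127).
41^32 = 41^(32) ≡ 26 (mod 127).
Check: 26² = 676 ≡ 41 (mod 127). The two roots are 26 and 101.

26, 101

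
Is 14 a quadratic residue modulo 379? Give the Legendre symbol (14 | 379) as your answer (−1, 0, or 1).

Pull out 2: since 379 ≡ 3 (mod 8), (2/379) = -1.
Reciprocity: 7 ≡ 3 and 379 ≡ 3 (mod 4), so (7/379) = −(379/7).
Reduce top mod 7: now compute (1/7).
Reached (1/7) = 1. Collecting the sign flips along the way, the symbol is +1.

1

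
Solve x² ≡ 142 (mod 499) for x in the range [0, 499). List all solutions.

Since 499 ≡ 3 (mod 4), a square root of 142 is 142^((499+1)/4) = 142^125 mod 499.
Repeated squaring: 142^2≡204, 142^4≡199, 142^8≡180, 142^16≡464, 142^32≡227, 142^64≡132 (mod 499).
142^125 = 142^(64+32+16+8+4+1) ≡ 56 (mod 499).
Check: 56² = 3136 ≡ 142 (mod 499). The two roots are 56 and 443.

56, 443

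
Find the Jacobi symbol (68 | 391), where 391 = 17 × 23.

0

Pull out 2^2: since 391 ≡ 7 (mod 8), (2/391) = +1, so (2/391)^2 = +1.
Reciprocity: 17 ≡ 1 and 391 ≡ 3 (mod 4), so (17/391) = +(391/17).
Reduce top mod 17: now compute (0/17).
Top reduces to 0: gcd > 1, so the symbol is 0.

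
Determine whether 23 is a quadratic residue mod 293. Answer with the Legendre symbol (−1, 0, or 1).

Reciprocity: 23 ≡ 3 and 293 ≡ 1 (mod 4), so (23/293) = +(293/23).
Reduce top mod 23: now compute (17/23).
Reciprocity: 17 ≡ 1 and 23 ≡ 3 (mod 4), so (17/23) = +(23/17).
Reduce top mod 17: now compute (6/17).
Pull out 2: since 17 ≡ 1 (mod 8), (2/17) = +1.
Reciprocity: 3 ≡ 3 and 17 ≡ 1 (mod 4), so (3/17) = +(17/3).
Reduce top mod 3: now compute (2/3).
Pull out 2: since 3 ≡ 3 (mod 8), (2/3) = -1.
Reached (1/3) = 1. Collecting the sign flips along the way, the symbol is -1.

-1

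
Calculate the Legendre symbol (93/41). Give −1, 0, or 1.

-1

First reduce: 93 ≡ 11 (mod 41).
Reciprocity: 11 ≡ 3 and 41 ≡ 1 (mod 4), so (11/41) = +(41/11).
Reduce top mod 11: now compute (8/11).
Pull out 2^3: since 11 ≡ 3 (mod 8), (2/11) = -1, so (2/11)^3 = -1.
Reached (1/11) = 1. Collecting the sign flips along the way, the symbol is -1.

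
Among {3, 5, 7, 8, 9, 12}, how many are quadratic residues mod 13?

(3/13) = +1 → QR.
(5/13) = -1 → non-residue.
(7/13) = -1 → non-residue.
(8/13) = -1 → non-residue.
(9/13) = +1 → QR.
(12/13) = +1 → QR.
Total quadratic residues among the 6: 3.

3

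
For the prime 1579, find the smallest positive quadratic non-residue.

2

(2/1579) = −1, so 2 is the smallest positive non-residue mod 1579.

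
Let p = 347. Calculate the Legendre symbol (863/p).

Euler's criterion: (863/347) ≡ 169^173 (mod 347).
169^2 ≡ 107 (mod 347)
169^4 ≡ 345 (mod 347)
169^8 ≡ 4 (mod 347)
169^16 ≡ 16 (mod 347)
169^32 ≡ 256 (mod 347)
169^64 ≡ 300 (mod 347)
169^128 ≡ 127 (mod 347)
169^173 = 169^(128+32+8+4+1) ≡ 1 (mod 347).
Result is 1, so (863/347) = 1.

1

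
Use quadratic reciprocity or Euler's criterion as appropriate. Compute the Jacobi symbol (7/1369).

Reciprocity: 7 ≡ 3 and 1369 ≡ 1 (mod 4), so (7/1369) = +(1369/7).
Reduce top mod 7: now compute (4/7).
Pull out 2^2: since 7 ≡ 7 (mod 8), (2/7) = +1, so (2/7)^2 = +1.
Reached (1/7) = 1. Collecting the sign flips along the way, the symbol is +1.

1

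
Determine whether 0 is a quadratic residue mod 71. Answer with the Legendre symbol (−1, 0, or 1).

0

Top reduces to 0: gcd > 1, so the symbol is 0.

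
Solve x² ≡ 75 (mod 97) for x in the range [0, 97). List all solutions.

47, 50

97 ≡ 1 (mod 4), so we find a root by search.
Trying successive values, 47² = 2209 ≡ 75 (mod 97). The other root is 97 − 47 = 50.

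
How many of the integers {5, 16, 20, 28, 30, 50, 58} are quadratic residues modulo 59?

(5/59) = +1 → QR.
(16/59) = +1 → QR.
(20/59) = +1 → QR.
(28/59) = +1 → QR.
(30/59) = -1 → non-residue.
(50/59) = -1 → non-residue.
(58/59) = -1 → non-residue.
Total quadratic residues among the 7: 4.

4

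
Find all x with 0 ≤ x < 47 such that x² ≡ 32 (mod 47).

Since 47 ≡ 3 (mod 4), a square root of 32 is 32^((47+1)/4) = 32^12 mod 47.
Repeated squaring: 32^2≡37, 32^4≡6, 32^8≡36 (mod 47).
32^12 = 32^(8+4) ≡ 28 (mod 47).
Check: 28² = 784 ≡ 32 (mod 47). The two roots are 19 and 28.

19, 28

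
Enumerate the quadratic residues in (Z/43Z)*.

Square k = 1,…,21 (k and 43−k give the same square):
1²=1, 2²=4, 3²=9, 4²=16, 5²=25, 6²=36, 7²≡6, 8²≡21, 9²≡38, 10²≡14, 11²≡35, 12²≡15, 13²≡40, 14²≡24, 15²≡10, 16²≡41, 17²≡31, 18²≡23, 19²≡17, 20²≡13, 21²≡11 (mod 43).
So the quadratic residues mod 43 are {1, 4, 6, 9, 10, 11, 13, 14, 15, 16, 17, 21, 23, 24, 25, 31, 35, 36, 38, 40, 41}.

1 4 6 9 10 11 13 14 15 16 17 21 23 24 25 31 35 36 38 40 41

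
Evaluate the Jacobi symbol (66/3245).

Pull out 2: since 3245 ≡ 5 (mod 8), (2/3245) = -1.
Reciprocity: 33 ≡ 1 and 3245 ≡ 1 (mod 4), so (33/3245) = +(3245/33).
Reduce top mod 33: now compute (11/33).
Reciprocity: 11 ≡ 3 and 33 ≡ 1 (mod 4), so (11/33) = +(33/11).
Reduce top mod 11: now compute (0/11).
Top reduces to 0: gcd > 1, so the symbol is 0.

0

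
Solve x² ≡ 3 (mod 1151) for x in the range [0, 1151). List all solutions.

173, 978

Since 1151 ≡ 3 (mod 4), a square root of 3 is 3^((1151+1)/4) = 3^288 mod 1151.
Repeated squaring: 3^2≡9, 3^4≡81, 3^8≡806, 3^16≡472, 3^32≡641, 3^64≡1125, 3^128≡676, 3^256≡29 (mod 1151).
3^288 = 3^(256+32) ≡ 173 (mod 1151).
Check: 173² = 29929 ≡ 3 (mod 1151). The two roots are 173 and 978.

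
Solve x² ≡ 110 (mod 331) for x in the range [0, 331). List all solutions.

21, 310

Since 331 ≡ 3 (mod 4), a square root of 110 is 110^((331+1)/4) = 110^83 mod 331.
Repeated squaring: 110^2≡184, 110^4≡94, 110^8≡230, 110^16≡271, 110^32≡290, 110^64≡26 (mod 331).
110^83 = 110^(64+16+2+1) ≡ 21 (mod 331).
Check: 21² = 441 ≡ 110 (mod 331). The two roots are 21 and 310.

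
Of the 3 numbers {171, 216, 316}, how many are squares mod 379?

(171/379) = +1 → QR.
(216/379) = +1 → QR.
(316/379) = +1 → QR.
Total quadratic residues among the 3: 3.

3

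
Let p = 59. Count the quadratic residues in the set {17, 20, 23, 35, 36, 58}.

4

(17/59) = +1 → QR.
(20/59) = +1 → QR.
(23/59) = -1 → non-residue.
(35/59) = +1 → QR.
(36/59) = +1 → QR.
(58/59) = -1 → non-residue.
Total quadratic residues among the 6: 4.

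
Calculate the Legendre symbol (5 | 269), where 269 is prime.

1

Euler's criterion: (5/269) ≡ 5^134 (mod 269).
5^2 ≡ 25 (mod 269)
5^4 ≡ 87 (mod 269)
5^8 ≡ 37 (mod 269)
5^16 ≡ 24 (mod 269)
5^32 ≡ 38 (mod 269)
5^64 ≡ 99 (mod 269)
5^128 ≡ 117 (mod 269)
5^134 = 5^(128+4+2) ≡ 1 (mod 269).
Result is 1, so (5/269) = 1.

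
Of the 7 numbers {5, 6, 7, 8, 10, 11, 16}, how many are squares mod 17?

2

(5/17) = -1 → non-residue.
(6/17) = -1 → non-residue.
(7/17) = -1 → non-residue.
(8/17) = +1 → QR.
(10/17) = -1 → non-residue.
(11/17) = -1 → non-residue.
(16/17) = +1 → QR.
Total quadratic residues among the 7: 2.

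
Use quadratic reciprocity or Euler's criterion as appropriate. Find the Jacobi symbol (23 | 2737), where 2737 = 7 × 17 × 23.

0

Reciprocity: 23 ≡ 3 and 2737 ≡ 1 (mod 4), so (23/2737) = +(2737/23).
Reduce top mod 23: now compute (0/23).
Top reduces to 0: gcd > 1, so the symbol is 0.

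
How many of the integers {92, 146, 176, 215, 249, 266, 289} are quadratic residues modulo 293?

1

(92/293) = -1 → non-residue.
(146/293) = -1 → non-residue.
(176/293) = -1 → non-residue.
(215/293) = -1 → non-residue.
(249/293) = -1 → non-residue.
(266/293) = -1 → non-residue.
(289/293) = +1 → QR.
Total quadratic residues among the 7: 1.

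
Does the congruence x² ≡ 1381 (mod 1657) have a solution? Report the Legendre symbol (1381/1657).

Reciprocity: 1381 ≡ 1 and 1657 ≡ 1 (mod 4), so (1381/1657) = +(1657/1381).
Reduce top mod 1381: now compute (276/1381).
Pull out 2^2: since 1381 ≡ 5 (mod 8), (2/1381) = -1, so (2/1381)^2 = +1.
Reciprocity: 69 ≡ 1 and 1381 ≡ 1 (mod 4), so (69/1381) = +(1381/69).
Reduce top mod 69: now compute (1/69).
Reached (1/69) = 1. Collecting the sign flips along the way, the symbol is +1.

1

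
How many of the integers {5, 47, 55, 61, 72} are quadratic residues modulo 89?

(5/89) = +1 → QR.
(47/89) = +1 → QR.
(55/89) = +1 → QR.
(61/89) = -1 → non-residue.
(72/89) = +1 → QR.
Total quadratic residues among the 5: 4.

4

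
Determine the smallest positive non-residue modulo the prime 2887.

3

(2/2887) = +1, so 2 is a residue.
(3/2887) = −1, so 3 is the smallest positive non-residue mod 2887.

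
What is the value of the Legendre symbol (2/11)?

-1

Pull out 2: since 11 ≡ 3 (mod 8), (2/11) = -1.
Reached (1/11) = 1. Collecting the sign flips along the way, the symbol is -1.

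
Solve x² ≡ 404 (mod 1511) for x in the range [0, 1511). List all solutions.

Since 1511 ≡ 3 (mod 4), a square root of 404 is 404^((1511+1)/4) = 404^378 mod 1511.
Repeated squaring: 404^2≡28, 404^4≡784, 404^8≡1190, 404^16≡293, 404^32≡1233, 404^64≡223, 404^128≡1377, 404^256≡1335 (mod 1511).
404^378 = 404^(256+64+32+16+8+2) ≡ 946 (mod 1511).
Check: 946² = 894916 ≡ 404 (mod 1511). The two roots are 565 and 946.

565, 946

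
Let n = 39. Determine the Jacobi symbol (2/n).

1

Pull out 2: since 39 ≡ 7 (mod 8), (2/39) = +1.
Reached (1/39) = 1. Collecting the sign flips along the way, the symbol is +1.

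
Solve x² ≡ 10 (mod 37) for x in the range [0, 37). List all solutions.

37 ≡ 1 (mod 4), so we find a root by search.
Trying successive values, 11² = 121 ≡ 10 (mod 37). The other root is 37 − 11 = 26.

11, 26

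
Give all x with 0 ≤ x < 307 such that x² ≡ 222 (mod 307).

23, 284

Since 307 ≡ 3 (mod 4), a square root of 222 is 222^((307+1)/4) = 222^77 mod 307.
Repeated squaring: 222^2≡164, 222^4≡187, 222^8≡278, 222^16≡227, 222^32≡260, 222^64≡60 (mod 307).
222^77 = 222^(64+8+4+1) ≡ 284 (mod 307).
Check: 284² = 80656 ≡ 222 (mod 307). The two roots are 23 and 284.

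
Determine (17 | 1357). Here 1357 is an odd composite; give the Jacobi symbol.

Reciprocity: 17 ≡ 1 and 1357 ≡ 1 (mod 4), so (17/1357) = +(1357/17).
Reduce top mod 17: now compute (14/17).
Pull out 2: since 17 ≡ 1 (mod 8), (2/17) = +1.
Reciprocity: 7 ≡ 3 and 17 ≡ 1 (mod 4), so (7/17) = +(17/7).
Reduce top mod 7: now compute (3/7).
Reciprocity: 3 ≡ 3 and 7 ≡ 3 (mod 4), so (3/7) = −(7/3).
Reduce top mod 3: now compute (1/3).
Reached (1/3) = 1. Collecting the sign flips along the way, the symbol is -1.

-1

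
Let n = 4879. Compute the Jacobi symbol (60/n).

Pull out 2^2: since 4879 ≡ 7 (mod 8), (2/4879) = +1, so (2/4879)^2 = +1.
Reciprocity: 15 ≡ 3 and 4879 ≡ 3 (mod 4), so (15/4879) = −(4879/15).
Reduce top mod 15: now compute (4/15).
Pull out 2^2: since 15 ≡ 7 (mod 8), (2/15) = +1, so (2/15)^2 = +1.
Reached (1/15) = 1. Collecting the sign flips along the way, the symbol is -1.

-1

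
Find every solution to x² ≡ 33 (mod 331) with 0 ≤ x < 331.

Since 331 ≡ 3 (mod 4), a square root of 33 is 33^((331+1)/4) = 33^83 mod 331.
Repeated squaring: 33^2≡96, 33^4≡279, 33^8≡56, 33^16≡157, 33^32≡155, 33^64≡193 (mod 331).
33^83 = 33^(64+16+2+1) ≡ 258 (mod 331).
Check: 258² = 66564 ≡ 33 (mod 331). The two roots are 73 and 258.

73, 258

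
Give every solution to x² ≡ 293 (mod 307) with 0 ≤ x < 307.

39, 268

Since 307 ≡ 3 (mod 4), a square root of 293 is 293^((307+1)/4) = 293^77 mod 307.
Repeated squaring: 293^2≡196, 293^4≡41, 293^8≡146, 293^16≡133, 293^32≡190, 293^64≡181 (mod 307).
293^77 = 293^(64+8+4+1) ≡ 39 (mod 307).
Check: 39² = 1521 ≡ 293 (mod 307). The two roots are 39 and 268.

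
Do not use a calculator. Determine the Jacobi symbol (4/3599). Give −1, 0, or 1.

1

Pull out 2^2: since 3599 ≡ 7 (mod 8), (2/3599) = +1, so (2/3599)^2 = +1.
Reached (1/3599) = 1. Collecting the sign flips along the way, the symbol is +1.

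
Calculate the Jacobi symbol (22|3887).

-1

Pull out 2: since 3887 ≡ 7 (mod 8), (2/3887) = +1.
Reciprocity: 11 ≡ 3 and 3887 ≡ 3 (mod 4), so (11/3887) = −(3887/11).
Reduce top mod 11: now compute (4/11).
Pull out 2^2: since 11 ≡ 3 (mod 8), (2/11) = -1, so (2/11)^2 = +1.
Reached (1/11) = 1. Collecting the sign flips along the way, the symbol is -1.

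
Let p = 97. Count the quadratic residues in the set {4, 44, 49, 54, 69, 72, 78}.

(4/97) = +1 → QR.
(44/97) = +1 → QR.
(49/97) = +1 → QR.
(54/97) = +1 → QR.
(69/97) = -1 → non-residue.
(72/97) = +1 → QR.
(78/97) = -1 → non-residue.
Total quadratic residues among the 7: 5.

5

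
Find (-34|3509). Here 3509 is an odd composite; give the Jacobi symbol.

First reduce: -34 ≡ 3475 (mod 3509).
Reciprocity: 3475 ≡ 3 and 3509 ≡ 1 (mod 4), so (3475/3509) = +(3509/3475).
Reduce top mod 3475: now compute (34/3475).
Pull out 2: since 3475 ≡ 3 (mod 8), (2/3475) = -1.
Reciprocity: 17 ≡ 1 and 3475 ≡ 3 (mod 4), so (17/3475) = +(3475/17).
Reduce top mod 17: now compute (7/17).
Reciprocity: 7 ≡ 3 and 17 ≡ 1 (mod 4), so (7/17) = +(17/7).
Reduce top mod 7: now compute (3/7).
Reciprocity: 3 ≡ 3 and 7 ≡ 3 (mod 4), so (3/7) = −(7/3).
Reduce top mod 3: now compute (1/3).
Reached (1/3) = 1. Collecting the sign flips along the way, the symbol is +1.

1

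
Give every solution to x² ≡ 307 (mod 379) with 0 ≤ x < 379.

Since 379 ≡ 3 (mod 4), a square root of 307 is 307^((379+1)/4) = 307^95 mod 379.
Repeated squaring: 307^2≡257, 307^4≡103, 307^8≡376, 307^16≡9, 307^32≡81, 307^64≡118 (mod 379).
307^95 = 307^(64+16+8+4+2+1) ≡ 341 (mod 379).
Check: 341² = 116281 ≡ 307 (mod 379). The two roots are 38 and 341.

38, 341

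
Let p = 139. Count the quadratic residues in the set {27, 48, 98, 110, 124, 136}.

(27/139) = -1 → non-residue.
(48/139) = -1 → non-residue.
(98/139) = -1 → non-residue.
(110/139) = -1 → non-residue.
(124/139) = +1 → QR.
(136/139) = +1 → QR.
Total quadratic residues among the 6: 2.

2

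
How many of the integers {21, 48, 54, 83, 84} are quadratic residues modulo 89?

2

(21/89) = +1 → QR.
(48/89) = -1 → non-residue.
(54/89) = -1 → non-residue.
(83/89) = -1 → non-residue.
(84/89) = +1 → QR.
Total quadratic residues among the 5: 2.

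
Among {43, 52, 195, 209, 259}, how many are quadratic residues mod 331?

(43/331) = +1 → QR.
(52/331) = -1 → non-residue.
(195/331) = +1 → QR.
(209/331) = -1 → non-residue.
(259/331) = +1 → QR.
Total quadratic residues among the 5: 3.

3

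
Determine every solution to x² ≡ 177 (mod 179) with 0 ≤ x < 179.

78, 101

Since 179 ≡ 3 (mod 4), a square root of 177 is 177^((179+1)/4) = 177^45 mod 179.
Repeated squaring: 177^2≡4, 177^4≡16, 177^8≡77, 177^16≡22, 177^32≡126 (mod 179).
177^45 = 177^(32+8+4+1) ≡ 101 (mod 179).
Check: 101² = 10201 ≡ 177 (mod 179). The two roots are 78 and 101.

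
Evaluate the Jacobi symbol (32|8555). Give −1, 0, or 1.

-1

Pull out 2^5: since 8555 ≡ 3 (mod 8), (2/8555) = -1, so (2/8555)^5 = -1.
Reached (1/8555) = 1. Collecting the sign flips along the way, the symbol is -1.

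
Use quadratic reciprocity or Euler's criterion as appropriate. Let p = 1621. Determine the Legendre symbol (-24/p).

First reduce: -24 ≡ 1597 (mod 1621).
Reciprocity: 1597 ≡ 1 and 1621 ≡ 1 (mod 4), so (1597/1621) = +(1621/1597).
Reduce top mod 1597: now compute (24/1597).
Pull out 2^3: since 1597 ≡ 5 (mod 8), (2/1597) = -1, so (2/1597)^3 = -1.
Reciprocity: 3 ≡ 3 and 1597 ≡ 1 (mod 4), so (3/1597) = +(1597/3).
Reduce top mod 3: now compute (1/3).
Reached (1/3) = 1. Collecting the sign flips along the way, the symbol is -1.

-1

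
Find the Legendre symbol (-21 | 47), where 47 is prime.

First reduce: -21 ≡ 26 (mod 47).
Pull out 2: since 47 ≡ 7 (mod 8), (2/47) = +1.
Reciprocity: 13 ≡ 1 and 47 ≡ 3 (mod 4), so (13/47) = +(47/13).
Reduce top mod 13: now compute (8/13).
Pull out 2^3: since 13 ≡ 5 (mod 8), (2/13) = -1, so (2/13)^3 = -1.
Reached (1/13) = 1. Collecting the sign flips along the way, the symbol is -1.

-1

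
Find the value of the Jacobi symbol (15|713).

1

Reciprocity: 15 ≡ 3 and 713 ≡ 1 (mod 4), so (15/713) = +(713/15).
Reduce top mod 15: now compute (8/15).
Pull out 2^3: since 15 ≡ 7 (mod 8), (2/15) = +1, so (2/15)^3 = +1.
Reached (1/15) = 1. Collecting the sign flips along the way, the symbol is +1.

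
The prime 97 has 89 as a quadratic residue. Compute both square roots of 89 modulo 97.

97 ≡ 1 (mod 4), so we find a root by search.
Trying successive values, 34² = 1156 ≡ 89 (mod 97). The other root is 97 − 34 = 63.

34, 63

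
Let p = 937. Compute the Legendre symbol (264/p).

Euler's criterion: (264/937) ≡ 264^468 (mod 937).
264^2 ≡ 358 (mod 937)
264^4 ≡ 732 (mod 937)
264^8 ≡ 797 (mod 937)
264^16 ≡ 860 (mod 937)
264^32 ≡ 307 (mod 937)
264^64 ≡ 549 (mod 937)
264^128 ≡ 624 (mod 937)
264^256 ≡ 521 (mod 937)
264^468 = 264^(256+128+64+16+4) ≡ 936 (mod 937).
Result is 936 ≡ −1, so (264/937) = −1.

-1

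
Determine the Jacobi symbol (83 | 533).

-1

Reciprocity: 83 ≡ 3 and 533 ≡ 1 (mod 4), so (83/533) = +(533/83).
Reduce top mod 83: now compute (35/83).
Reciprocity: 35 ≡ 3 and 83 ≡ 3 (mod 4), so (35/83) = −(83/35).
Reduce top mod 35: now compute (13/35).
Reciprocity: 13 ≡ 1 and 35 ≡ 3 (mod 4), so (13/35) = +(35/13).
Reduce top mod 13: now compute (9/13).
Reciprocity: 9 ≡ 1 and 13 ≡ 1 (mod 4), so (9/13) = +(13/9).
Reduce top mod 9: now compute (4/9).
Pull out 2^2: since 9 ≡ 1 (mod 8), (2/9) = +1, so (2/9)^2 = +1.
Reached (1/9) = 1. Collecting the sign flips along the way, the symbol is -1.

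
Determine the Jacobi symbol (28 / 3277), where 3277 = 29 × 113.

1

Pull out 2^2: since 3277 ≡ 5 (mod 8), (2/3277) = -1, so (2/3277)^2 = +1.
Reciprocity: 7 ≡ 3 and 3277 ≡ 1 (mod 4), so (7/3277) = +(3277/7).
Reduce top mod 7: now compute (1/7).
Reached (1/7) = 1. Collecting the sign flips along the way, the symbol is +1.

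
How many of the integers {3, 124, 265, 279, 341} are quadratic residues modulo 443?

(3/443) = +1 → QR.
(124/443) = -1 → non-residue.
(265/443) = +1 → QR.
(279/443) = -1 → non-residue.
(341/443) = +1 → QR.
Total quadratic residues among the 5: 3.

3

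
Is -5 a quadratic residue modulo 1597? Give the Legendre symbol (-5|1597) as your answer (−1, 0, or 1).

First reduce: -5 ≡ 1592 (mod 1597).
Pull out 2^3: since 1597 ≡ 5 (mod 8), (2/1597) = -1, so (2/1597)^3 = -1.
Reciprocity: 199 ≡ 3 and 1597 ≡ 1 (mod 4), so (199/1597) = +(1597/199).
Reduce top mod 199: now compute (5/199).
Reciprocity: 5 ≡ 1 and 199 ≡ 3 (mod 4), so (5/199) = +(199/5).
Reduce top mod 5: now compute (4/5).
Pull out 2^2: since 5 ≡ 5 (mod 8), (2/5) = -1, so (2/5)^2 = +1.
Reached (1/5) = 1. Collecting the sign flips along the way, the symbol is -1.

-1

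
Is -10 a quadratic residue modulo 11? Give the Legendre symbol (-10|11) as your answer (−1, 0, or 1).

First reduce: -10 ≡ 1 (mod 11).
Reached (1/11) = 1. Collecting the sign flips along the way, the symbol is +1.

1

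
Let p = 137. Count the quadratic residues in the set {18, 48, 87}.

(18/137) = +1 → QR.
(48/137) = -1 → non-residue.
(87/137) = +1 → QR.
Total quadratic residues among the 3: 2.

2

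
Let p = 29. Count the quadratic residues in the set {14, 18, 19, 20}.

(14/29) = -1 → non-residue.
(18/29) = -1 → non-residue.
(19/29) = -1 → non-residue.
(20/29) = +1 → QR.
Total quadratic residues among the 4: 1.

1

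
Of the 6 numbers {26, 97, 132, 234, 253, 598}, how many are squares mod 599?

(26/599) = +1 → QR.
(97/599) = -1 → non-residue.
(132/599) = -1 → non-residue.
(234/599) = +1 → QR.
(253/599) = +1 → QR.
(598/599) = -1 → non-residue.
Total quadratic residues among the 6: 3.

3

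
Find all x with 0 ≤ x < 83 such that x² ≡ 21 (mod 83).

Since 83 ≡ 3 (mod 4), a square root of 21 is 21^((83+1)/4) = 21^21 mod 83.
Repeated squaring: 21^2≡26, 21^4≡12, 21^8≡61, 21^16≡69 (mod 83).
21^21 = 21^(16+4+1) ≡ 41 (mod 83).
Check: 41² = 1681 ≡ 21 (mod 83). The two roots are 41 and 42.

41, 42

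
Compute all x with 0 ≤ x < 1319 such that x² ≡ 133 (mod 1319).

626, 693

Since 1319 ≡ 3 (mod 4), a square root of 133 is 133^((1319+1)/4) = 133^330 mod 1319.
Repeated squaring: 133^2≡542, 133^4≡946, 133^8≡634, 133^16≡980, 133^32≡168, 133^64≡525, 133^128≡1273, 133^256≡797 (mod 1319).
133^330 = 133^(256+64+8+2) ≡ 693 (mod 1319).
Check: 693² = 480249 ≡ 133 (mod 1319). The two roots are 626 and 693.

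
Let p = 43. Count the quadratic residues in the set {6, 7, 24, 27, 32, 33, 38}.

3

(6/43) = +1 → QR.
(7/43) = -1 → non-residue.
(24/43) = +1 → QR.
(27/43) = -1 → non-residue.
(32/43) = -1 → non-residue.
(33/43) = -1 → non-residue.
(38/43) = +1 → QR.
Total quadratic residues among the 7: 3.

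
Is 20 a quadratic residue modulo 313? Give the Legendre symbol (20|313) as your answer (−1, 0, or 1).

Euler's criterion: (20/313) ≡ 20^156 (mod 313).
20^2 ≡ 87 (mod 313)
20^4 ≡ 57 (mod 313)
20^8 ≡ 119 (mod 313)
20^16 ≡ 76 (mod 313)
20^32 ≡ 142 (mod 313)
20^64 ≡ 132 (mod 313)
20^128 ≡ 209 (mod 313)
20^156 = 20^(128+16+8+4) ≡ 312 (mod 313).
Result is 312 ≡ −1, so (20/313) = −1.

-1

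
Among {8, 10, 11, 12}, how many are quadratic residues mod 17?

(8/17) = +1 → QR.
(10/17) = -1 → non-residue.
(11/17) = -1 → non-residue.
(12/17) = -1 → non-residue.
Total quadratic residues among the 4: 1.

1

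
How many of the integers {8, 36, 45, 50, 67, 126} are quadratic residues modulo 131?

(8/131) = -1 → non-residue.
(36/131) = +1 → QR.
(45/131) = +1 → QR.
(50/131) = -1 → non-residue.
(67/131) = -1 → non-residue.
(126/131) = -1 → non-residue.
Total quadratic residues among the 6: 2.

2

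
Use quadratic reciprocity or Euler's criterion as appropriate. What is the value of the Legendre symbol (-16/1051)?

-1

First reduce: -16 ≡ 1035 (mod 1051).
Reciprocity: 1035 ≡ 3 and 1051 ≡ 3 (mod 4), so (1035/1051) = −(1051/1035).
Reduce top mod 1035: now compute (16/1035).
Pull out 2^4: since 1035 ≡ 3 (mod 8), (2/1035) = -1, so (2/1035)^4 = +1.
Reached (1/1035) = 1. Collecting the sign flips along the way, the symbol is -1.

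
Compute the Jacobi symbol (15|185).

0

Reciprocity: 15 ≡ 3 and 185 ≡ 1 (mod 4), so (15/185) = +(185/15).
Reduce top mod 15: now compute (5/15).
Reciprocity: 5 ≡ 1 and 15 ≡ 3 (mod 4), so (5/15) = +(15/5).
Reduce top mod 5: now compute (0/5).
Top reduces to 0: gcd > 1, so the symbol is 0.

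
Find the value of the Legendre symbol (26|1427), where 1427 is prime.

-1

Pull out 2: since 1427 ≡ 3 (mod 8), (2/1427) = -1.
Reciprocity: 13 ≡ 1 and 1427 ≡ 3 (mod 4), so (13/1427) = +(1427/13).
Reduce top mod 13: now compute (10/13).
Pull out 2: since 13 ≡ 5 (mod 8), (2/13) = -1.
Reciprocity: 5 ≡ 1 and 13 ≡ 1 (mod 4), so (5/13) = +(13/5).
Reduce top mod 5: now compute (3/5).
Reciprocity: 3 ≡ 3 and 5 ≡ 1 (mod 4), so (3/5) = +(5/3).
Reduce top mod 3: now compute (2/3).
Pull out 2: since 3 ≡ 3 (mod 8), (2/3) = -1.
Reached (1/3) = 1. Collecting the sign flips along the way, the symbol is -1.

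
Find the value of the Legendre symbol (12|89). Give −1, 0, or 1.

-1

Pull out 2^2: since 89 ≡ 1 (mod 8), (2/89) = +1, so (2/89)^2 = +1.
Reciprocity: 3 ≡ 3 and 89 ≡ 1 (mod 4), so (3/89) = +(89/3).
Reduce top mod 3: now compute (2/3).
Pull out 2: since 3 ≡ 3 (mod 8), (2/3) = -1.
Reached (1/3) = 1. Collecting the sign flips along the way, the symbol is -1.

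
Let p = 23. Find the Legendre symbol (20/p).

Euler's criterion: (20/23) ≡ 20^11 (mod 23).
20^2 ≡ 9 (mod 23)
20^4 ≡ 12 (mod 23)
20^8 ≡ 6 (mod 23)
20^11 = 20^(8+2+1) ≡ 22 (mod 23).
Result is 22 ≡ −1, so (20/23) = −1.

-1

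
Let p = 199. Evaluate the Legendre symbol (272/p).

First reduce: 272 ≡ 73 (mod 199).
Reciprocity: 73 ≡ 1 and 199 ≡ 3 (mod 4), so (73/199) = +(199/73).
Reduce top mod 73: now compute (53/73).
Reciprocity: 53 ≡ 1 and 73 ≡ 1 (mod 4), so (53/73) = +(73/53).
Reduce top mod 53: now compute (20/53).
Pull out 2^2: since 53 ≡ 5 (mod 8), (2/53) = -1, so (2/53)^2 = +1.
Reciprocity: 5 ≡ 1 and 53 ≡ 1 (mod 4), so (5/53) = +(53/5).
Reduce top mod 5: now compute (3/5).
Reciprocity: 3 ≡ 3 and 5 ≡ 1 (mod 4), so (3/5) = +(5/3).
Reduce top mod 3: now compute (2/3).
Pull out 2: since 3 ≡ 3 (mod 8), (2/3) = -1.
Reached (1/3) = 1. Collecting the sign flips along the way, the symbol is -1.

-1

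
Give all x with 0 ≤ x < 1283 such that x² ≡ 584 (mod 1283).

162, 1121

Since 1283 ≡ 3 (mod 4), a square root of 584 is 584^((1283+1)/4) = 584^321 mod 1283.
Repeated squaring: 584^2≡1061, 584^4≡530, 584^8≡1206, 584^16≡797, 584^32≡124, 584^64≡1263, 584^128≡400, 584^256≡908 (mod 1283).
584^321 = 584^(256+64+1) ≡ 1121 (mod 1283).
Check: 1121² = 1256641 ≡ 584 (mod 1283). The two roots are 162 and 1121.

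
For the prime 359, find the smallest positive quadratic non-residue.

7

(2/359) = +1, so 2 is a residue.
(3/359) = +1, so 3 is a residue.
(4/359) = +1, so 4 is a residue.
(5/359) = +1, so 5 is a residue.
(6/359) = +1, so 6 is a residue.
(7/359) = −1, so 7 is the smallest positive non-residue mod 359.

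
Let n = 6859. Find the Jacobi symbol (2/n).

-1

Pull out 2: since 6859 ≡ 3 (mod 8), (2/6859) = -1.
Reached (1/6859) = 1. Collecting the sign flips along the way, the symbol is -1.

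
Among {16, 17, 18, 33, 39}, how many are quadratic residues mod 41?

4

(16/41) = +1 → QR.
(17/41) = -1 → non-residue.
(18/41) = +1 → QR.
(33/41) = +1 → QR.
(39/41) = +1 → QR.
Total quadratic residues among the 5: 4.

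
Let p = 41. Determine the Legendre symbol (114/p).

Euler's criterion: (114/41) ≡ 32^20 (mod 41).
32^2 ≡ 40 (mod 41)
32^4 ≡ 1 (mod 41)
32^8 ≡ 1 (mod 41)
32^16 ≡ 1 (mod 41)
32^20 = 32^(16+4) ≡ 1 (mod 41).
Result is 1, so (114/41) = 1.

1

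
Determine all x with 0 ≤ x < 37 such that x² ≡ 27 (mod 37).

37 ≡ 1 (mod 4), so we find a root by search.
Trying successive values, 8² = 64 ≡ 27 (mod 37). The other root is 37 − 8 = 29.

8, 29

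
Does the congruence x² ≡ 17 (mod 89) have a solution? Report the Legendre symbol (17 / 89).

1

Euler's criterion: (17/89) ≡ 17^44 (mod 89).
17^2 ≡ 22 (mod 89)
17^4 ≡ 39 (mod 89)
17^8 ≡ 8 (mod 89)
17^16 ≡ 64 (mod 89)
17^32 ≡ 2 (mod 89)
17^44 = 17^(32+8+4) ≡ 1 (mod 89).
Result is 1, so (17/89) = 1.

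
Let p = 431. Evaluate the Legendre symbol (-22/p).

-1

First reduce: -22 ≡ 409 (mod 431).
Reciprocity: 409 ≡ 1 and 431 ≡ 3 (mod 4), so (409/431) = +(431/409).
Reduce top mod 409: now compute (22/409).
Pull out 2: since 409 ≡ 1 (mod 8), (2/409) = +1.
Reciprocity: 11 ≡ 3 and 409 ≡ 1 (mod 4), so (11/409) = +(409/11).
Reduce top mod 11: now compute (2/11).
Pull out 2: since 11 ≡ 3 (mod 8), (2/11) = -1.
Reached (1/11) = 1. Collecting the sign flips along the way, the symbol is -1.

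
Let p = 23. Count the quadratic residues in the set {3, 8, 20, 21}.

(3/23) = +1 → QR.
(8/23) = +1 → QR.
(20/23) = -1 → non-residue.
(21/23) = -1 → non-residue.
Total quadratic residues among the 4: 2.

2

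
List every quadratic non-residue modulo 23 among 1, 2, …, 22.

5,7,10,11,14,15,17,19,20,21,22

Square k = 1,…,11 (k and 23−k give the same square):
1²=1, 2²=4, 3²=9, 4²=16, 5²≡2, 6²≡13, 7²≡3, 8²≡18, 9²≡12, 10²≡8, 11²≡6 (mod 23).
The residues are {1, 2, 3, 4, 6, 8, 9, 12, 13, 16, 18}; the non-residues are the remaining 11 nonzero classes.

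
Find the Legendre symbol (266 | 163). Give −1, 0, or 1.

First reduce: 266 ≡ 103 (mod 163).
Reciprocity: 103 ≡ 3 and 163 ≡ 3 (mod 4), so (103/163) = −(163/103).
Reduce top mod 103: now compute (60/103).
Pull out 2^2: since 103 ≡ 7 (mod 8), (2/103) = +1, so (2/103)^2 = +1.
Reciprocity: 15 ≡ 3 and 103 ≡ 3 (mod 4), so (15/103) = −(103/15).
Reduce top mod 15: now compute (13/15).
Reciprocity: 13 ≡ 1 and 15 ≡ 3 (mod 4), so (13/15) = +(15/13).
Reduce top mod 13: now compute (2/13).
Pull out 2: since 13 ≡ 5 (mod 8), (2/13) = -1.
Reached (1/13) = 1. Collecting the sign flips along the way, the symbol is -1.

-1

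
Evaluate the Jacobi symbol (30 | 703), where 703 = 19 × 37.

1

Pull out 2: since 703 ≡ 7 (mod 8), (2/703) = +1.
Reciprocity: 15 ≡ 3 and 703 ≡ 3 (mod 4), so (15/703) = −(703/15).
Reduce top mod 15: now compute (13/15).
Reciprocity: 13 ≡ 1 and 15 ≡ 3 (mod 4), so (13/15) = +(15/13).
Reduce top mod 13: now compute (2/13).
Pull out 2: since 13 ≡ 5 (mod 8), (2/13) = -1.
Reached (1/13) = 1. Collecting the sign flips along the way, the symbol is +1.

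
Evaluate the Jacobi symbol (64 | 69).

Pull out 2^6: since 69 ≡ 5 (mod 8), (2/69) = -1, so (2/69)^6 = +1.
Reached (1/69) = 1. Collecting the sign flips along the way, the symbol is +1.

1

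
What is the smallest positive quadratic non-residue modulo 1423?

(2/1423) = +1, so 2 is a residue.
(3/1423) = −1, so 3 is the smallest positive non-residue mod 1423.

3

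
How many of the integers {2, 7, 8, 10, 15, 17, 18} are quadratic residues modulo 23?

(2/23) = +1 → QR.
(7/23) = -1 → non-residue.
(8/23) = +1 → QR.
(10/23) = -1 → non-residue.
(15/23) = -1 → non-residue.
(17/23) = -1 → non-residue.
(18/23) = +1 → QR.
Total quadratic residues among the 7: 3.

3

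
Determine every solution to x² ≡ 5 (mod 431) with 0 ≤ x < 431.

181, 250

Since 431 ≡ 3 (mod 4), a square root of 5 is 5^((431+1)/4) = 5^108 mod 431.
Repeated squaring: 5^2≡25, 5^4≡194, 5^8≡139, 5^16≡357, 5^32≡304, 5^64≡182 (mod 431).
5^108 = 5^(64+32+8+4) ≡ 250 (mod 431).
Check: 250² = 62500 ≡ 5 (mod 431). The two roots are 181 and 250.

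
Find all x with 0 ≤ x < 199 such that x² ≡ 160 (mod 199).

Since 199 ≡ 3 (mod 4), a square root of 160 is 160^((199+1)/4) = 160^50 mod 199.
Repeated squaring: 160^2≡128, 160^4≡66, 160^8≡177, 160^16≡86, 160^32≡33 (mod 199).
160^50 = 160^(32+16+2) ≡ 89 (mod 199).
Check: 89² = 7921 ≡ 160 (mod 199). The two roots are 89 and 110.

89, 110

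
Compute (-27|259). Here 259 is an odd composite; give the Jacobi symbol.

1

First reduce: -27 ≡ 232 (mod 259).
Pull out 2^3: since 259 ≡ 3 (mod 8), (2/259) = -1, so (2/259)^3 = -1.
Reciprocity: 29 ≡ 1 and 259 ≡ 3 (mod 4), so (29/259) = +(259/29).
Reduce top mod 29: now compute (27/29).
Reciprocity: 27 ≡ 3 and 29 ≡ 1 (mod 4), so (27/29) = +(29/27).
Reduce top mod 27: now compute (2/27).
Pull out 2: since 27 ≡ 3 (mod 8), (2/27) = -1.
Reached (1/27) = 1. Collecting the sign flips along the way, the symbol is +1.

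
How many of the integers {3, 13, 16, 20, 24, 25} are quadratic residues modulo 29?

(3/29) = -1 → non-residue.
(13/29) = +1 → QR.
(16/29) = +1 → QR.
(20/29) = +1 → QR.
(24/29) = +1 → QR.
(25/29) = +1 → QR.
Total quadratic residues among the 6: 5.

5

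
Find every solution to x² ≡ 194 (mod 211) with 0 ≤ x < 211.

48, 163

Since 211 ≡ 3 (mod 4), a square root of 194 is 194^((211+1)/4) = 194^53 mod 211.
Repeated squaring: 194^2≡78, 194^4≡176, 194^8≡170, 194^16≡204, 194^32≡49 (mod 211).
194^53 = 194^(32+16+4+1) ≡ 163 (mod 211).
Check: 163² = 26569 ≡ 194 (mod 211). The two roots are 48 and 163.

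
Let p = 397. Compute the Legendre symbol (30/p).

Pull out 2: since 397 ≡ 5 (mod 8), (2/397) = -1.
Reciprocity: 15 ≡ 3 and 397 ≡ 1 (mod 4), so (15/397) = +(397/15).
Reduce top mod 15: now compute (7/15).
Reciprocity: 7 ≡ 3 and 15 ≡ 3 (mod 4), so (7/15) = −(15/7).
Reduce top mod 7: now compute (1/7).
Reached (1/7) = 1. Collecting the sign flips along the way, the symbol is +1.

1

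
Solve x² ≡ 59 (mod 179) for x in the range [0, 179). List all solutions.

Since 179 ≡ 3 (mod 4), a square root of 59 is 59^((179+1)/4) = 59^45 mod 179.
Repeated squaring: 59^2≡80, 59^4≡135, 59^8≡146, 59^16≡15, 59^32≡46 (mod 179).
59^45 = 59^(32+8+4+1) ≡ 43 (mod 179).
Check: 43² = 1849 ≡ 59 (mod 179). The two roots are 43 and 136.

43, 136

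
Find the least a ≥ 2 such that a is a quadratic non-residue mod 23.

(2/23) = +1, so 2 is a residue.
(3/23) = +1, so 3 is a residue.
(4/23) = +1, so 4 is a residue.
(5/23) = −1, so 5 is the smallest positive non-residue mod 23.

5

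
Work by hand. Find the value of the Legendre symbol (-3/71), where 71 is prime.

Euler's criterion: (-3/71) ≡ 68^35 (mod 71).
68^2 ≡ 9 (mod 71)
68^4 ≡ 10 (mod 71)
68^8 ≡ 29 (mod 71)
68^16 ≡ 60 (mod 71)
68^32 ≡ 50 (mod 71)
68^35 = 68^(32+2+1) ≡ 70 (mod 71).
Result is 70 ≡ −1, so (-3/71) = −1.

-1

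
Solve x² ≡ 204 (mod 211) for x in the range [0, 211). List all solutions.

41, 170

Since 211 ≡ 3 (mod 4), a square root of 204 is 204^((211+1)/4) = 204^53 mod 211.
Repeated squaring: 204^2≡49, 204^4≡80, 204^8≡70, 204^16≡47, 204^32≡99 (mod 211).
204^53 = 204^(32+16+4+1) ≡ 170 (mod 211).
Check: 170² = 28900 ≡ 204 (mod 211). The two roots are 41 and 170.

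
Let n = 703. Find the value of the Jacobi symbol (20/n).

Pull out 2^2: since 703 ≡ 7 (mod 8), (2/703) = +1, so (2/703)^2 = +1.
Reciprocity: 5 ≡ 1 and 703 ≡ 3 (mod 4), so (5/703) = +(703/5).
Reduce top mod 5: now compute (3/5).
Reciprocity: 3 ≡ 3 and 5 ≡ 1 (mod 4), so (3/5) = +(5/3).
Reduce top mod 3: now compute (2/3).
Pull out 2: since 3 ≡ 3 (mod 8), (2/3) = -1.
Reached (1/3) = 1. Collecting the sign flips along the way, the symbol is -1.

-1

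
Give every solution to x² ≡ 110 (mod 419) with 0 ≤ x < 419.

Since 419 ≡ 3 (mod 4), a square root of 110 is 110^((419+1)/4) = 110^105 mod 419.
Repeated squaring: 110^2≡368, 110^4≡87, 110^8≡27, 110^16≡310, 110^32≡149, 110^64≡413 (mod 419).
110^105 = 110^(64+32+8+1) ≡ 23 (mod 419).
Check: 23² = 529 ≡ 110 (mod 419). The two roots are 23 and 396.

23, 396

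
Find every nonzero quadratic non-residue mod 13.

2,5,6,7,8,11

Square k = 1,…,6 (k and 13−k give the same square):
1²=1, 2²=4, 3²=9, 4²≡3, 5²≡12, 6²≡10 (mod 13).
The residues are {1, 3, 4, 9, 10, 12}; the non-residues are the remaining 6 nonzero classes.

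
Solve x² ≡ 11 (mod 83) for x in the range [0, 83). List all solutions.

29, 54

Since 83 ≡ 3 (mod 4), a square root of 11 is 11^((83+1)/4) = 11^21 mod 83.
Repeated squaring: 11^2≡38, 11^4≡33, 11^8≡10, 11^16≡17 (mod 83).
11^21 = 11^(16+4+1) ≡ 29 (mod 83).
Check: 29² = 841 ≡ 11 (mod 83). The two roots are 29 and 54.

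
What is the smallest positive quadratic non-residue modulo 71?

7

(2/71) = +1, so 2 is a residue.
(3/71) = +1, so 3 is a residue.
(4/71) = +1, so 4 is a residue.
(5/71) = +1, so 5 is a residue.
(6/71) = +1, so 6 is a residue.
(7/71) = −1, so 7 is the smallest positive non-residue mod 71.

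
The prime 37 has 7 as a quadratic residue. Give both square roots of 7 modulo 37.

37 ≡ 1 (mod 4), so we find a root by search.
Trying successive values, 9² = 81 ≡ 7 (mod 37). The other root is 37 − 9 = 28.

9, 28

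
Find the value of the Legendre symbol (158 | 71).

Euler's criterion: (158/71) ≡ 16^35 (mod 71).
16^2 ≡ 43 (mod 71)
16^4 ≡ 3 (mod 71)
16^8 ≡ 9 (mod 71)
16^16 ≡ 10 (mod 71)
16^32 ≡ 29 (mod 71)
16^35 = 16^(32+2+1) ≡ 1 (mod 71).
Result is 1, so (158/71) = 1.

1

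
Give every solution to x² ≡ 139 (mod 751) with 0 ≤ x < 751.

Since 751 ≡ 3 (mod 4), a square root of 139 is 139^((751+1)/4) = 139^188 mod 751.
Repeated squaring: 139^2≡546, 139^4≡720, 139^8≡210, 139^16≡542, 139^32≡123, 139^64≡109, 139^128≡616 (mod 751).
139^188 = 139^(128+32+16+8+4) ≡ 402 (mod 751).
Check: 402² = 161604 ≡ 139 (mod 751). The two roots are 349 and 402.

349, 402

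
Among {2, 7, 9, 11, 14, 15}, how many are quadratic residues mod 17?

3

(2/17) = +1 → QR.
(7/17) = -1 → non-residue.
(9/17) = +1 → QR.
(11/17) = -1 → non-residue.
(14/17) = -1 → non-residue.
(15/17) = +1 → QR.
Total quadratic residues among the 6: 3.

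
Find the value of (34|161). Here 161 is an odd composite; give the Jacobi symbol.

Pull out 2: since 161 ≡ 1 (mod 8), (2/161) = +1.
Reciprocity: 17 ≡ 1 and 161 ≡ 1 (mod 4), so (17/161) = +(161/17).
Reduce top mod 17: now compute (8/17).
Pull out 2^3: since 17 ≡ 1 (mod 8), (2/17) = +1, so (2/17)^3 = +1.
Reached (1/17) = 1. Collecting the sign flips along the way, the symbol is +1.

1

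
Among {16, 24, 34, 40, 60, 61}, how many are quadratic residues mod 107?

4

(16/107) = +1 → QR.
(24/107) = -1 → non-residue.
(34/107) = +1 → QR.
(40/107) = +1 → QR.
(60/107) = -1 → non-residue.
(61/107) = +1 → QR.
Total quadratic residues among the 6: 4.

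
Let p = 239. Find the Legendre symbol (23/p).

Euler's criterion: (23/239) ≡ 23^119 (mod 239).
23^2 ≡ 51 (mod 239)
23^4 ≡ 211 (mod 239)
23^8 ≡ 67 (mod 239)
23^16 ≡ 187 (mod 239)
23^32 ≡ 75 (mod 239)
23^64 ≡ 128 (mod 239)
23^119 = 23^(64+32+16+4+2+1) ≡ 238 (mod 239).
Result is 238 ≡ −1, so (23/239) = −1.

-1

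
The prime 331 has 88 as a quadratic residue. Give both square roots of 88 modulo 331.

95, 236

Since 331 ≡ 3 (mod 4), a square root of 88 is 88^((331+1)/4) = 88^83 mod 331.
Repeated squaring: 88^2≡131, 88^4≡280, 88^8≡284, 88^16≡223, 88^32≡79, 88^64≡283 (mod 331).
88^83 = 88^(64+16+2+1) ≡ 95 (mod 331).
Check: 95² = 9025 ≡ 88 (mod 331). The two roots are 95 and 236.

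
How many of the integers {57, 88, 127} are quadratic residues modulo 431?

2

(57/431) = +1 → QR.
(88/431) = +1 → QR.
(127/431) = -1 → non-residue.
Total quadratic residues among the 3: 2.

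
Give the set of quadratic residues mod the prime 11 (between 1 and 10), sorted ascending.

Square k = 1,…,5 (k and 11−k give the same square):
1²=1, 2²=4, 3²=9, 4²≡5, 5²≡3 (mod 11).
So the quadratic residues mod 11 are {1, 3, 4, 5, 9}.

1 3 4 5 9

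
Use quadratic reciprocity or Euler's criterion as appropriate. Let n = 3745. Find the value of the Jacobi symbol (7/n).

0

Reciprocity: 7 ≡ 3 and 3745 ≡ 1 (mod 4), so (7/3745) = +(3745/7).
Reduce top mod 7: now compute (0/7).
Top reduces to 0: gcd > 1, so the symbol is 0.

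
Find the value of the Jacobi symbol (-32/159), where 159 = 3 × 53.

-1

First reduce: -32 ≡ 127 (mod 159).
Reciprocity: 127 ≡ 3 and 159 ≡ 3 (mod 4), so (127/159) = −(159/127).
Reduce top mod 127: now compute (32/127).
Pull out 2^5: since 127 ≡ 7 (mod 8), (2/127) = +1, so (2/127)^5 = +1.
Reached (1/127) = 1. Collecting the sign flips along the way, the symbol is -1.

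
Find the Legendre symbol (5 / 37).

-1

Euler's criterion: (5/37) ≡ 5^18 (mod 37).
5^2 ≡ 25 (mod 37)
5^4 ≡ 33 (mod 37)
5^8 ≡ 16 (mod 37)
5^16 ≡ 34 (mod 37)
5^18 = 5^(16+2) ≡ 36 (mod 37).
Result is 36 ≡ −1, so (5/37) = −1.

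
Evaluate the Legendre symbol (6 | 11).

-1

Pull out 2: since 11 ≡ 3 (mod 8), (2/11) = -1.
Reciprocity: 3 ≡ 3 and 11 ≡ 3 (mod 4), so (3/11) = −(11/3).
Reduce top mod 3: now compute (2/3).
Pull out 2: since 3 ≡ 3 (mod 8), (2/3) = -1.
Reached (1/3) = 1. Collecting the sign flips along the way, the symbol is -1.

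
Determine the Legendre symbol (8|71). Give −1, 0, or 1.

Pull out 2^3: since 71 ≡ 7 (mod 8), (2/71) = +1, so (2/71)^3 = +1.
Reached (1/71) = 1. Collecting the sign flips along the way, the symbol is +1.

1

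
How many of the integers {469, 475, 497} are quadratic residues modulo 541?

(469/541) = -1 → non-residue.
(475/541) = +1 → QR.
(497/541) = -1 → non-residue.
Total quadratic residues among the 3: 1.

1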